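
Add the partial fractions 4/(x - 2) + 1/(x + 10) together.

Common denominator (x - 2)(x + 10). Numerator: 4(x + 10) + 1(x - 2) = (4x + 40) + (x - 2) = 5x + 38
Result: (5x + 38)/[(x - 2)(x + 10)]


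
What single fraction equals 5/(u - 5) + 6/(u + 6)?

Common denominator (u - 5)(u + 6). Numerator: 5(u + 6) + 6(u - 5) = (5u + 30) + (6u - 30) = 11u
Result: (11u)/[(u - 5)(u + 6)]


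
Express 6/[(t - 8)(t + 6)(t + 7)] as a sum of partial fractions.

Using cover-up method: P = 1/35, Q = -3/7, R = 2/5
Result: (1/35)/(t - 8) - (3/7)/(t + 6) + (2/5)/(t + 7)


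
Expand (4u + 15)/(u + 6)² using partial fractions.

(4u + 15) = α(u + 6) + β. At u = -6: β = 4·(-6) + 15 = -9. Coeff of u: α = 4
Result: 4/(u + 6) - 9/(u + 6)²


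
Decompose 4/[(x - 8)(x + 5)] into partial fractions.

4/(x - 8)(x + 5) = P/(x - 8) + Q/(x + 5). P = 4/(8 + 5) = 4/13, Q = 4/(-5 - 8) = -4/13
Result: (4/13)/(x - 8) - (4/13)/(x + 5)


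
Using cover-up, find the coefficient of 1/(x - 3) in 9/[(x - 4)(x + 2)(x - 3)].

Cover (x - 3), set x=3: 9/[(3 - 4)(3 + 2)] = -9/5


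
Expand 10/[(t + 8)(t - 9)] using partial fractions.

10/(t + 8)(t - 9) = α/(t + 8) + β/(t - 9). α = 10/(-8 - 9) = -10/17, β = 10/(9 + 8) = 10/17
Result: (-10/17)/(t + 8) + (10/17)/(t - 9)


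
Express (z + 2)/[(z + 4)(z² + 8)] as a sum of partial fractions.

At z=-4: P = (1·(-4) + 2)/((-4)² + 8) = -1/12. Q = -P = 1/12, R = 1 - (-4)·P = 2/3
Result: (-1/12)/(z + 4) + ((1/12)z + 2/3)/(z² + 8)


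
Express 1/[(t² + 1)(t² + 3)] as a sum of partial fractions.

Coefficient matching gives α = γ = 0, β = 1/(3-1) = 1/2, δ = -β = -1/2
Result: (1/2)/(t² + 1) - (1/2)/(t² + 3)


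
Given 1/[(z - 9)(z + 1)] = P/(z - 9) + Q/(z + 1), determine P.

Cover-up at z = 9: P = 1/(9 + 1) = 1/10


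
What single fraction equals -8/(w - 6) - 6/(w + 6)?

Common denominator (w - 6)(w + 6). Numerator: -8(w + 6) - 6(w - 6) = (-8w - 48) - (6w - 36) = -14w - 12
Result: (-14w - 12)/[(w - 6)(w + 6)]


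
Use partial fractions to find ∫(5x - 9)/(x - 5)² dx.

Decompose: α = 5, β = 5·5 - 9 = 16, so (5x - 9)/(x - 5)² = 5/(x - 5) + 16/(x - 5)². Integrate: ∫ α/(x - 5) dx = 5 ln|(x - 5)|; ∫ β/(x - 5)² dx = -16/(x - 5). Sum: 5 ln|(x - 5)| - 16/(x - 5) + C


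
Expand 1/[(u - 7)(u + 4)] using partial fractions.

1/(u - 7)(u + 4) = A/(u - 7) + B/(u + 4). A = 1/(7 + 4) = 1/11, B = 1/(-4 - 7) = -1/11
Result: (1/11)/(u - 7) - (1/11)/(u + 4)


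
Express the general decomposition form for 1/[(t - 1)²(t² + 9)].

Repeated linear + quadratic: A/(t - 1) + B/(t - 1)² + (Ct + D)/(t² + 9)


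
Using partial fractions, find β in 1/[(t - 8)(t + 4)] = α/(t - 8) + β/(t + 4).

Cover-up at t = -4: β = 1/(-4 - 8) = -1/12


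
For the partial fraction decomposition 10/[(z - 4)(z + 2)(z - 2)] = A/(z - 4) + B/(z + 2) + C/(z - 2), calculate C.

Cover-up at z = 2: C = 10/[(2 - 4)(2 + 2)] = 10/[(-2)(4)] = -10/8 = -5/4


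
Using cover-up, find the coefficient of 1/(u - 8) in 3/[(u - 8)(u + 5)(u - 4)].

Cover (u - 8), set u=8: 3/[(8 + 5)(8 - 4)] = 3/52


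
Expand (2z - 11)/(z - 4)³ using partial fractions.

(2z - 11) = α(z - 4)² + β(z - 4) + γ. At z = 4: γ = 2·4 - 11 = -3. Coefficients: α = 0, β = 2
Result: 2/(z - 4)² - 3/(z - 4)³


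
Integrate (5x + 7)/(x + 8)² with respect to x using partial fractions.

Decompose: α = 5, β = 5·(-8) + 7 = -33, so (5x + 7)/(x + 8)² = 5/(x + 8) - 33/(x + 8)². Integrate: ∫ α/(x + 8) dx = 5 ln|(x + 8)|; ∫ β/(x + 8)² dx = 33/(x + 8). Sum: 5 ln|(x + 8)| + 33/(x + 8) + C


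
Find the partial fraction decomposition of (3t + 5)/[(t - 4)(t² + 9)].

At t=4: A = (3·4 + 5)/(4² + 9) = 17/25. B = -A = -17/25, C = 3 - 4·A = 7/25
Result: (17/25)/(t - 4) - ((17/25)t - 7/25)/(t² + 9)


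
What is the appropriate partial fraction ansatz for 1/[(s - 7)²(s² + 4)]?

Repeated linear + quadratic: α/(s - 7) + β/(s - 7)² + (γs + δ)/(s² + 4)


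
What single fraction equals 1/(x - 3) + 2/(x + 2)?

Common denominator (x - 3)(x + 2). Numerator: 1(x + 2) + 2(x - 3) = (x + 2) + (2x - 6) = 3x - 4
Result: (3x - 4)/[(x - 3)(x + 2)]


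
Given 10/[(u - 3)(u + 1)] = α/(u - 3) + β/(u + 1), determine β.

Cover-up at u = -1: β = 10/(-1 - 3) = -10/4 = -5/2


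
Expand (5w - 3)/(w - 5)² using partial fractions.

(5w - 3) = α(w - 5) + β. At w = 5: β = 5·5 - 3 = 22. Coeff of w: α = 5
Result: 5/(w - 5) + 22/(w - 5)²


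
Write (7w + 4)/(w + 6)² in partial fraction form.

(7w + 4) = P(w + 6) + Q. At w = -6: Q = 7·(-6) + 4 = -38. Coeff of w: P = 7
Result: 7/(w + 6) - 38/(w + 6)²


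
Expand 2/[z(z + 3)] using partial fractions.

2/z(z + 3) = P/z + Q/(z + 3). P = 2/(0 + 3) = 2/3, Q = 2/(-3 - 0) = -2/3
Result: (2/3)/z - (2/3)/(z + 3)


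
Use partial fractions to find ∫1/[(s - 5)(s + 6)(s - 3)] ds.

Cover-up: A = 1/22, B = 1/99, C = -1/18. Decomposition: (1/22)/(s - 5) + (1/99)/(s + 6) - (1/18)/(s - 3). Integrate each term: (1/22) ln|(s - 5)| + (1/99) ln|(s + 6)| - (1/18) ln|(s - 3)| + C


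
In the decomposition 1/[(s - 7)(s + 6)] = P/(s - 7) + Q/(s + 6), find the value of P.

Cover-up at s = 7: P = 1/(7 + 6) = 1/13


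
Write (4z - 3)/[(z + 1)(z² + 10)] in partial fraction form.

At z=-1: A = (4·(-1) - 3)/((-1)² + 10) = -7/11. B = -A = 7/11, C = 4 - (-1)·A = 37/11
Result: (-7/11)/(z + 1) + ((7/11)z + 37/11)/(z² + 10)


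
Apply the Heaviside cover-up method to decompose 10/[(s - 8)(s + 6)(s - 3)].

Cover (s - 8), s=8: P = 10/[(8 + 6)(8 - 3)] = 1/7. Cover (s + 6), s=-6: Q = 10/[(-6 - 8)(-6 - 3)] = 5/63. Cover (s - 3), s=3: R = 10/[(3 - 8)(3 + 6)] = -2/9.
Result: (1/7)/(s - 8) + (5/63)/(s + 6) - (2/9)/(s - 3)


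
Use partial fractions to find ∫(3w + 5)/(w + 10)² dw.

Decompose: P = 3, Q = 3·(-10) + 5 = -25, so (3w + 5)/(w + 10)² = 3/(w + 10) - 25/(w + 10)². Integrate: ∫ P/(w + 10) dw = 3 ln|(w + 10)|; ∫ Q/(w + 10)² dw = 25/(w + 10). Sum: 3 ln|(w + 10)| + 25/(w + 10) + C


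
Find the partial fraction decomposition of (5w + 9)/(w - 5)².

(5w + 9) = P(w - 5) + Q. At w = 5: Q = 5·5 + 9 = 34. Coeff of w: P = 5
Result: 5/(w - 5) + 34/(w - 5)²


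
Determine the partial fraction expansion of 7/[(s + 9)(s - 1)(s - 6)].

Using cover-up method: P = 7/150, Q = -7/50, R = 7/75
Result: (7/150)/(s + 9) - (7/50)/(s - 1) + (7/75)/(s - 6)


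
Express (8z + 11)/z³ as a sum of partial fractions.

(8z + 11) = Pz² + Qz + R. At z = 0: R = 8·0 + 11 = 11. Coefficients: P = 0, Q = 8
Result: 8/z² + 11/z³


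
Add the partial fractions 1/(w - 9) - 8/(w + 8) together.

Common denominator (w - 9)(w + 8). Numerator: 1(w + 8) - 8(w - 9) = (w + 8) - (8w - 72) = -7w + 80
Result: (-7w + 80)/[(w - 9)(w + 8)]


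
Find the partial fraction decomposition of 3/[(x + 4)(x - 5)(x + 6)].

Using cover-up method: A = -1/6, B = 1/33, C = 3/22
Result: (-1/6)/(x + 4) + (1/33)/(x - 5) + (3/22)/(x + 6)


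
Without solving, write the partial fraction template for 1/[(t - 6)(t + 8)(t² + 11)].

Two linear + quadratic: P/(t - 6) + Q/(t + 8) + (Rt + S)/(t² + 11)


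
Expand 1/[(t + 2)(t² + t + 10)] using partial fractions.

Cover-up at t = -2: A = 1/((-2)² + 1·(-2) + 10) = 1/12. Then B = -A = -1/12, C = -A·(1 - 2) = 1/12
Result: (1/12)/(t + 2) - ((1/12)t - 1/12)/(t² + t + 10)


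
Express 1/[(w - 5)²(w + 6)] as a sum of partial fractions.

Cover-up at w=-6: γ = 1/(-6 - 5)² = 1/121. Cover-up at w=5: β = 1/(5 + 6) = 1/11. Comparing w² coeff: α = -γ = -1/121
Result: (-1/121)/(w - 5) + (1/11)/(w - 5)² + (1/121)/(w + 6)


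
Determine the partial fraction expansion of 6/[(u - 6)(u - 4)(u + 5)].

Using cover-up method: P = 3/11, Q = -1/3, R = 2/33
Result: (3/11)/(u - 6) - (1/3)/(u - 4) + (2/33)/(u + 5)


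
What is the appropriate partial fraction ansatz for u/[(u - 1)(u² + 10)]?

Linear + irreducible quadratic: α/(u - 1) + (βu + γ)/(u² + 10)


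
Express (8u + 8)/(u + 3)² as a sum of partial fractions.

(8u + 8) = α(u + 3) + β. At u = -3: β = 8·(-3) + 8 = -16. Coeff of u: α = 8
Result: 8/(u + 3) - 16/(u + 3)²


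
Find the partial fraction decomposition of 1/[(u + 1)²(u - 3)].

Cover-up at u=3: C = 1/(3 + 1)² = 1/16. Cover-up at u=-1: B = 1/(-1 - 3) = -1/4. Comparing u² coeff: A = -C = -1/16
Result: (-1/16)/(u + 1) - (1/4)/(u + 1)² + (1/16)/(u - 3)


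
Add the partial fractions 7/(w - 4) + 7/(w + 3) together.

Common denominator (w - 4)(w + 3). Numerator: 7(w + 3) + 7(w - 4) = (7w + 21) + (7w - 28) = 14w - 7
Result: (14w - 7)/[(w - 4)(w + 3)]


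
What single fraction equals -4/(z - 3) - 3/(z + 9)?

Common denominator (z - 3)(z + 9). Numerator: -4(z + 9) - 3(z - 3) = (-4z - 36) - (3z - 9) = -7z - 27
Result: (-7z - 27)/[(z - 3)(z + 9)]


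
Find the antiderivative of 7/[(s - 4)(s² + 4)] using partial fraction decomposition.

Cover-up at s=4: α = 7/(4²+4) = 7/20. Coeff matching: β = -7/20, γ = -7/5. Decomposition: (7/20)/(s - 4) - ((7/20)s + 7/5)/(s² + 4). Integrate: linear → ln, quadratic → (1/2)ln + arctan: (7/20) ln|(s - 4)| - (7/40) ln(s² + 4) - (7/10) arctan(s/2) + C


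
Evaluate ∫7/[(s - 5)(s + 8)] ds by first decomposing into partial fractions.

Decompose: 7/[(s - 5)(s + 8)] = (7/13)/(s - 5) - (7/13)/(s + 8). Integrate each term: (7/13) ln|(s - 5)| - (7/13) ln|(s + 8)| + C


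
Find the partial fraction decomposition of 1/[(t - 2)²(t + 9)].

Cover-up at t=-9: γ = 1/(-9 - 2)² = 1/121. Cover-up at t=2: β = 1/(2 + 9) = 1/11. Comparing t² coeff: α = -γ = -1/121
Result: (-1/121)/(t - 2) + (1/11)/(t - 2)² + (1/121)/(t + 9)


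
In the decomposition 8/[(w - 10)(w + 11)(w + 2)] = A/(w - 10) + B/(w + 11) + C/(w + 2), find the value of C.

Cover-up at w = -2: C = 8/[(-2 - 10)(-2 + 11)] = 8/[(-12)(9)] = -8/108 = -2/27


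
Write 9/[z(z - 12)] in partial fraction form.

9/z(z - 12) = α/z + β/(z - 12). α = 9/(0 - 12) = -3/4, β = 9/(12 - 0) = 3/4
Result: (-3/4)/z + (3/4)/(z - 12)


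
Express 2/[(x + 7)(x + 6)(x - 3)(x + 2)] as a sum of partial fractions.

Using Heaviside cover-up: (-1/25)/(x + 7) + (1/18)/(x + 6) + (1/225)/(x - 3) - (1/50)/(x + 2)


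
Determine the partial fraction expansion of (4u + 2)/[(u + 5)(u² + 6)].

At u=-5: α = (4·(-5) + 2)/((-5)² + 6) = -18/31. β = -α = 18/31, γ = 4 - (-5)·α = 34/31
Result: (-18/31)/(u + 5) + ((18/31)u + 34/31)/(u² + 6)


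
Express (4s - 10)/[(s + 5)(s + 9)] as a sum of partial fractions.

At s=-5: α = (4·(-5) - 10)/(-5 + 9) = -15/2. At s=-9: β = (4·(-9) - 10)/(-9 + 5) = 23/2
Result: (-15/2)/(s + 5) + (23/2)/(s + 9)


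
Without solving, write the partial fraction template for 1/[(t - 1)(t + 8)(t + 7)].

Three distinct linear factors: α/(t - 1) + β/(t + 8) + γ/(t + 7)


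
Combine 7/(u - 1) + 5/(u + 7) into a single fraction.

Common denominator (u - 1)(u + 7). Numerator: 7(u + 7) + 5(u - 1) = (7u + 49) + (5u - 5) = 12u + 44
Result: (12u + 44)/[(u - 1)(u + 7)]


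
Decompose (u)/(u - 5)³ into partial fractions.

(u) = α(u - 5)² + β(u - 5) + γ. At u = 5: γ = 1·5 + 0 = 5. Coefficients: α = 0, β = 1
Result: 1/(u - 5)² + 5/(u - 5)³


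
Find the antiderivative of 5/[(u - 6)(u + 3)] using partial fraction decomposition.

Decompose: 5/[(u - 6)(u + 3)] = (5/9)/(u - 6) - (5/9)/(u + 3). Integrate each term: (5/9) ln|(u - 6)| - (5/9) ln|(u + 3)| + C


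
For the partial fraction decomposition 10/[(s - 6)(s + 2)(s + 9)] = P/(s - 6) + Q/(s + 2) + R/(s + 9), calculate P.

Cover-up at s = 6: P = 10/[(6 + 2)(6 + 9)] = 10/[(8)(15)] = 10/120 = 1/12


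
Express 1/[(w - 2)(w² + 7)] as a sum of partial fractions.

Cover-up at w = 2: P = 1/(2² + 7) = 1/11. Then Q = -P = -1/11, R = -P·(0 + 2) = -2/11
Result: (1/11)/(w - 2) - ((1/11)w + 2/11)/(w² + 7)


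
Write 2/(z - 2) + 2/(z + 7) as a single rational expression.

Common denominator (z - 2)(z + 7). Numerator: 2(z + 7) + 2(z - 2) = (2z + 14) + (2z - 4) = 4z + 10
Result: (4z + 10)/[(z - 2)(z + 7)]


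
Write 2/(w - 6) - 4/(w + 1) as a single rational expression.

Common denominator (w - 6)(w + 1). Numerator: 2(w + 1) - 4(w - 6) = (2w + 2) - (4w - 24) = -2w + 26
Result: (-2w + 26)/[(w - 6)(w + 1)]


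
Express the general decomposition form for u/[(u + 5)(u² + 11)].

Linear + irreducible quadratic: A/(u + 5) + (Bu + C)/(u² + 11)


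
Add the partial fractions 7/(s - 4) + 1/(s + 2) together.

Common denominator (s - 4)(s + 2). Numerator: 7(s + 2) + 1(s - 4) = (7s + 14) + (s - 4) = 8s + 10
Result: (8s + 10)/[(s - 4)(s + 2)]


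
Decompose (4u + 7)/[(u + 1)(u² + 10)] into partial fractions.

At u=-1: P = (4·(-1) + 7)/((-1)² + 10) = 3/11. Q = -P = -3/11, R = 4 - (-1)·P = 47/11
Result: (3/11)/(u + 1) - ((3/11)u - 47/11)/(u² + 10)


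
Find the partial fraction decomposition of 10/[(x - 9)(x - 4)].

10/(x - 9)(x - 4) = α/(x - 9) + β/(x - 4). α = 10/(9 - 4) = 2, β = 10/(4 - 9) = -2
Result: 2/(x - 9) - 2/(x - 4)


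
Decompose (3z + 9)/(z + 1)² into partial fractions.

(3z + 9) = A(z + 1) + B. At z = -1: B = 3·(-1) + 9 = 6. Coeff of z: A = 3
Result: 3/(z + 1) + 6/(z + 1)²


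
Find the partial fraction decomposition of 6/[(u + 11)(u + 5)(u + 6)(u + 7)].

Using Heaviside cover-up: (-1/20)/(u + 11) + (1/2)/(u + 5) - (6/5)/(u + 6) + (3/4)/(u + 7)


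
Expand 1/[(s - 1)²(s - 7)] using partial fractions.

Cover-up at s=7: γ = 1/(7 - 1)² = 1/36. Cover-up at s=1: β = 1/(1 - 7) = -1/6. Comparing s² coeff: α = -γ = -1/36
Result: (-1/36)/(s - 1) - (1/6)/(s - 1)² + (1/36)/(s - 7)


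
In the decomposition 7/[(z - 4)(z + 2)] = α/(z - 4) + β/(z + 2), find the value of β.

Cover-up at z = -2: β = 7/(-2 - 4) = -7/6


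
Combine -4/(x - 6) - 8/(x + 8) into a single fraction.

Common denominator (x - 6)(x + 8). Numerator: -4(x + 8) - 8(x - 6) = (-4x - 32) - (8x - 48) = -12x + 16
Result: (-12x + 16)/[(x - 6)(x + 8)]


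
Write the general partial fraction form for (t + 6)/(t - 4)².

Repeated linear factor: A/(t - 4) + B/(t - 4)²


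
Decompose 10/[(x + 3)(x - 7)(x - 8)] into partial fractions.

Using cover-up method: α = 1/11, β = -1, γ = 10/11
Result: (1/11)/(x + 3) - 1/(x - 7) + (10/11)/(x - 8)


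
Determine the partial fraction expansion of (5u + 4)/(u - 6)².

(5u + 4) = A(u - 6) + B. At u = 6: B = 5·6 + 4 = 34. Coeff of u: A = 5
Result: 5/(u - 6) + 34/(u - 6)²


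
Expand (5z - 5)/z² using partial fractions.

(5z - 5) = Pz + Q. At z = 0: Q = 5·0 - 5 = -5. Coeff of z: P = 5
Result: 5/z - 5/z²


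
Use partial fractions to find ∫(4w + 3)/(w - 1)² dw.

Decompose: P = 4, Q = 4·1 + 3 = 7, so (4w + 3)/(w - 1)² = 4/(w - 1) + 7/(w - 1)². Integrate: ∫ P/(w - 1) dw = 4 ln|(w - 1)|; ∫ Q/(w - 1)² dw = -7/(w - 1). Sum: 4 ln|(w - 1)| - 7/(w - 1) + C


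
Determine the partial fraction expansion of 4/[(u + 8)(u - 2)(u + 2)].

Using cover-up method: P = 1/15, Q = 1/10, R = -1/6
Result: (1/15)/(u + 8) + (1/10)/(u - 2) - (1/6)/(u + 2)


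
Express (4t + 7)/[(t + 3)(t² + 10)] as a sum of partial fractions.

At t=-3: α = (4·(-3) + 7)/((-3)² + 10) = -5/19. β = -α = 5/19, γ = 4 - (-3)·α = 61/19
Result: (-5/19)/(t + 3) + ((5/19)t + 61/19)/(t² + 10)


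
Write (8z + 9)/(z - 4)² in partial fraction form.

(8z + 9) = P(z - 4) + Q. At z = 4: Q = 8·4 + 9 = 41. Coeff of z: P = 8
Result: 8/(z - 4) + 41/(z - 4)²


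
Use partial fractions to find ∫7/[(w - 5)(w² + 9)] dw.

Cover-up at w=5: P = 7/(5²+9) = 7/34. Coeff matching: Q = -7/34, R = -35/34. Decomposition: (7/34)/(w - 5) - ((7/34)w + 35/34)/(w² + 9). Integrate: linear → ln, quadratic → (1/2)ln + arctan: (7/34) ln|(w - 5)| - (7/68) ln(w² + 9) - (35/102) arctan(w/3) + C


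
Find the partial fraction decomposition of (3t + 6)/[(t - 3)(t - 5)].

At t=3: A = (3·3 + 6)/(3 - 5) = -15/2. At t=5: B = (3·5 + 6)/(5 - 3) = 21/2
Result: (-15/2)/(t - 3) + (21/2)/(t - 5)


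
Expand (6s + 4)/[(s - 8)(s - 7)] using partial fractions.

At s=8: P = (6·8 + 4)/(8 - 7) = 52. At s=7: Q = (6·7 + 4)/(7 - 8) = -46
Result: 52/(s - 8) - 46/(s - 7)


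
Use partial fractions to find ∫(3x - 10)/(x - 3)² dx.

Decompose: α = 3, β = 3·3 - 10 = -1, so (3x - 10)/(x - 3)² = 3/(x - 3) - 1/(x - 3)². Integrate: ∫ α/(x - 3) dx = 3 ln|(x - 3)|; ∫ β/(x - 3)² dx = 1/(x - 3). Sum: 3 ln|(x - 3)| + 1/(x - 3) + C


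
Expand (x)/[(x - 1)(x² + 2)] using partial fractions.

At x=1: A = (1·1 + 0)/(1² + 2) = 1/3. B = -A = -1/3, C = 1 - 1·A = 2/3
Result: (1/3)/(x - 1) - ((1/3)x - 2/3)/(x² + 2)


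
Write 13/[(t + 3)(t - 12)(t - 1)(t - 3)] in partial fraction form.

Using Heaviside cover-up: (-13/360)/(t + 3) + (13/1485)/(t - 12) + (13/88)/(t - 1) - (13/108)/(t - 3)


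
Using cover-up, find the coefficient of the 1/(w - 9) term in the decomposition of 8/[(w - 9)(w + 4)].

Cover (w - 9), set w=9: 8/((w + 4) at w=9) = 8/(13) = 8/13


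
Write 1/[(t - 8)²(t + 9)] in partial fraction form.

Cover-up at t=-9: γ = 1/(-9 - 8)² = 1/289. Cover-up at t=8: β = 1/(8 + 9) = 1/17. Comparing t² coeff: α = -γ = -1/289
Result: (-1/289)/(t - 8) + (1/17)/(t - 8)² + (1/289)/(t + 9)


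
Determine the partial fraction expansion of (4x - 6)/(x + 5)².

(4x - 6) = P(x + 5) + Q. At x = -5: Q = 4·(-5) - 6 = -26. Coeff of x: P = 4
Result: 4/(x + 5) - 26/(x + 5)²


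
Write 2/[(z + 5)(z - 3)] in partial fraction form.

2/(z + 5)(z - 3) = α/(z + 5) + β/(z - 3). α = 2/(-5 - 3) = -1/4, β = 2/(3 + 5) = 1/4
Result: (-1/4)/(z + 5) + (1/4)/(z - 3)


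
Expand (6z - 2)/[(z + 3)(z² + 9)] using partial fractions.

At z=-3: α = (6·(-3) - 2)/((-3)² + 9) = -10/9. β = -α = 10/9, γ = 6 - (-3)·α = 8/3
Result: (-10/9)/(z + 3) + ((10/9)z + 8/3)/(z² + 9)


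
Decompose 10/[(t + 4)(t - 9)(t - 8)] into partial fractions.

Using cover-up method: P = 5/78, Q = 10/13, R = -5/6
Result: (5/78)/(t + 4) + (10/13)/(t - 9) - (5/6)/(t - 8)


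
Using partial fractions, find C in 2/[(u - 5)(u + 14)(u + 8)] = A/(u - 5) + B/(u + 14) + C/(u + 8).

Cover-up at u = -8: C = 2/[(-8 - 5)(-8 + 14)] = 2/[(-13)(6)] = -2/78 = -1/39


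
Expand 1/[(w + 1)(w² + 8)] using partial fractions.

Cover-up at w = -1: A = 1/((-1)² + 8) = 1/9. Then B = -A = -1/9, C = -A·(0 - 1) = 1/9
Result: (1/9)/(w + 1) - ((1/9)w - 1/9)/(w² + 8)


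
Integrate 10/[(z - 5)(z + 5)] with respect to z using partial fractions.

Decompose: 10/[(z - 5)(z + 5)] = 1/(z - 5) - 1/(z + 5). Integrate each term: ln|(z - 5)| - ln|(z + 5)| + C


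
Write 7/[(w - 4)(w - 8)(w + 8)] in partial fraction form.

Using cover-up method: A = -7/48, B = 7/64, C = 7/192
Result: (-7/48)/(w - 4) + (7/64)/(w - 8) + (7/192)/(w + 8)


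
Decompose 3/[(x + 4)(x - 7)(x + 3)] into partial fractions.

Using cover-up method: α = 3/11, β = 3/110, γ = -3/10
Result: (3/11)/(x + 4) + (3/110)/(x - 7) - (3/10)/(x + 3)


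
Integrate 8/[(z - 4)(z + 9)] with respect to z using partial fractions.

Decompose: 8/[(z - 4)(z + 9)] = (8/13)/(z - 4) - (8/13)/(z + 9). Integrate each term: (8/13) ln|(z - 4)| - (8/13) ln|(z + 9)| + C


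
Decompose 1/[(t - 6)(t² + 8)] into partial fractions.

Cover-up at t = 6: α = 1/(6² + 8) = 1/44. Then β = -α = -1/44, γ = -α·(0 + 6) = -3/22
Result: (1/44)/(t - 6) - ((1/44)t + 3/22)/(t² + 8)


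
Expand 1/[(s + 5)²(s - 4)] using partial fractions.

Cover-up at s=4: γ = 1/(4 + 5)² = 1/81. Cover-up at s=-5: β = 1/(-5 - 4) = -1/9. Comparing s² coeff: α = -γ = -1/81
Result: (-1/81)/(s + 5) - (1/9)/(s + 5)² + (1/81)/(s - 4)


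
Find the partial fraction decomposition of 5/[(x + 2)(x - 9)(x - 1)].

Using cover-up method: P = 5/33, Q = 5/88, R = -5/24
Result: (5/33)/(x + 2) + (5/88)/(x - 9) - (5/24)/(x - 1)


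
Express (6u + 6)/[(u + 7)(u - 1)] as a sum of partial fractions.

At u=-7: A = (6·(-7) + 6)/(-7 - 1) = 9/2. At u=1: B = (6·1 + 6)/(1 + 7) = 3/2
Result: (9/2)/(u + 7) + (3/2)/(u - 1)


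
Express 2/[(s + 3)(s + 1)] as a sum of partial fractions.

2/(s + 3)(s + 1) = α/(s + 3) + β/(s + 1). α = 2/(-3 + 1) = -1, β = 2/(-1 + 3) = 1
Result: -1/(s + 3) + 1/(s + 1)


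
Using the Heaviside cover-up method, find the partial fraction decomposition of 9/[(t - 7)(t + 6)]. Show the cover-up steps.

Cover (t - 7): set t=7, get A = 9/(7 + 6) = 9/13. Cover (t + 6): set t=-6, get B = 9/(-6 - 7) = -9/13.
Result: (9/13)/(t - 7) - (9/13)/(t + 6)


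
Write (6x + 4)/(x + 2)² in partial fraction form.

(6x + 4) = P(x + 2) + Q. At x = -2: Q = 6·(-2) + 4 = -8. Coeff of x: P = 6
Result: 6/(x + 2) - 8/(x + 2)²


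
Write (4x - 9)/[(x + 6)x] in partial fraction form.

At x=-6: α = (4·(-6) - 9)/(-6 - 0) = 11/2. At x=0: β = (4·0 - 9)/(0 + 6) = -3/2
Result: (11/2)/(x + 6) - (3/2)/x


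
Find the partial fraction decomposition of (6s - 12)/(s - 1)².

(6s - 12) = A(s - 1) + B. At s = 1: B = 6·1 - 12 = -6. Coeff of s: A = 6
Result: 6/(s - 1) - 6/(s - 1)²


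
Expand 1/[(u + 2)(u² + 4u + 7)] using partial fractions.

Cover-up at u = -2: A = 1/((-2)² + 4·(-2) + 7) = 1/3. Then B = -A = -1/3, C = -A·(4 - 2) = -2/3
Result: (1/3)/(u + 2) - ((1/3)u + 2/3)/(u² + 4u + 7)


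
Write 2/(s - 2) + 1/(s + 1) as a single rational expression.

Common denominator (s - 2)(s + 1). Numerator: 2(s + 1) + 1(s - 2) = (2s + 2) + (s - 2) = 3s
Result: (3s)/[(s - 2)(s + 1)]


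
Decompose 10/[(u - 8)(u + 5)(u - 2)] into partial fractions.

Using cover-up method: P = 5/39, Q = 10/91, R = -5/21
Result: (5/39)/(u - 8) + (10/91)/(u + 5) - (5/21)/(u - 2)


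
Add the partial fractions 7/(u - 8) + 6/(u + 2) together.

Common denominator (u - 8)(u + 2). Numerator: 7(u + 2) + 6(u - 8) = (7u + 14) + (6u - 48) = 13u - 34
Result: (13u - 34)/[(u - 8)(u + 2)]


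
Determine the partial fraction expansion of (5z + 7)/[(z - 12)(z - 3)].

At z=12: α = (5·12 + 7)/(12 - 3) = 67/9. At z=3: β = (5·3 + 7)/(3 - 12) = -22/9
Result: (67/9)/(z - 12) - (22/9)/(z - 3)


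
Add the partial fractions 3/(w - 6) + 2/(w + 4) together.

Common denominator (w - 6)(w + 4). Numerator: 3(w + 4) + 2(w - 6) = (3w + 12) + (2w - 12) = 5w
Result: (5w)/[(w - 6)(w + 4)]


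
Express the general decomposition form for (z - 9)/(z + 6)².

Repeated linear factor: A/(z + 6) + B/(z + 6)²


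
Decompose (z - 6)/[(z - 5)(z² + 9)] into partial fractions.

At z=5: P = (1·5 - 6)/(5² + 9) = -1/34. Q = -P = 1/34, R = 1 - 5·P = 39/34
Result: (-1/34)/(z - 5) + ((1/34)z + 39/34)/(z² + 9)


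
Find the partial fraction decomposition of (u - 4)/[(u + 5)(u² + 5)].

At u=-5: A = (1·(-5) - 4)/((-5)² + 5) = -3/10. B = -A = 3/10, C = 1 - (-5)·A = -1/2
Result: (-3/10)/(u + 5) + ((3/10)u - 1/2)/(u² + 5)


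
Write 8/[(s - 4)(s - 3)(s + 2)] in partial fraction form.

Using cover-up method: P = 4/3, Q = -8/5, R = 4/15
Result: (4/3)/(s - 4) - (8/5)/(s - 3) + (4/15)/(s + 2)


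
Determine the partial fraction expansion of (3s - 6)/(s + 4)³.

(3s - 6) = α(s + 4)² + β(s + 4) + γ. At s = -4: γ = 3·(-4) - 6 = -18. Coefficients: α = 0, β = 3
Result: 3/(s + 4)² - 18/(s + 4)³


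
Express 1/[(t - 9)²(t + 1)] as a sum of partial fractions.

Cover-up at t=-1: R = 1/(-1 - 9)² = 1/100. Cover-up at t=9: Q = 1/(9 + 1) = 1/10. Comparing t² coeff: P = -R = -1/100
Result: (-1/100)/(t - 9) + (1/10)/(t - 9)² + (1/100)/(t + 1)


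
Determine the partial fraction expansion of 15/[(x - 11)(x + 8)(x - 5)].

Using cover-up method: P = 5/38, Q = 15/247, R = -5/26
Result: (5/38)/(x - 11) + (15/247)/(x + 8) - (5/26)/(x - 5)


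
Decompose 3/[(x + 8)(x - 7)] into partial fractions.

3/(x + 8)(x - 7) = P/(x + 8) + Q/(x - 7). P = 3/(-8 - 7) = -1/5, Q = 3/(7 + 8) = 1/5
Result: (-1/5)/(x + 8) + (1/5)/(x - 7)


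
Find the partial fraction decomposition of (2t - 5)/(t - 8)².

(2t - 5) = A(t - 8) + B. At t = 8: B = 2·8 - 5 = 11. Coeff of t: A = 2
Result: 2/(t - 8) + 11/(t - 8)²


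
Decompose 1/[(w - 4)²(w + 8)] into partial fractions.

Cover-up at w=-8: C = 1/(-8 - 4)² = 1/144. Cover-up at w=4: B = 1/(4 + 8) = 1/12. Comparing w² coeff: A = -C = -1/144
Result: (-1/144)/(w - 4) + (1/12)/(w - 4)² + (1/144)/(w + 8)


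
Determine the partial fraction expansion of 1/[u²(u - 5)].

Cover-up at u=5: R = 1/(5 - 0)² = 1/25. Cover-up at u=0: Q = 1/(0 - 5) = -1/5. Comparing u² coeff: P = -R = -1/25
Result: (-1/25)/u - (1/5)/u² + (1/25)/(u - 5)


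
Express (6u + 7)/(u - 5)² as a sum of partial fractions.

(6u + 7) = P(u - 5) + Q. At u = 5: Q = 6·5 + 7 = 37. Coeff of u: P = 6
Result: 6/(u - 5) + 37/(u - 5)²


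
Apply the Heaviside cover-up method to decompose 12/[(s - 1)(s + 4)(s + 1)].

Cover (s - 1), s=1: α = 12/[(1 + 4)(1 + 1)] = 6/5. Cover (s + 4), s=-4: β = 12/[(-4 - 1)(-4 + 1)] = 4/5. Cover (s + 1), s=-1: γ = 12/[(-1 - 1)(-1 + 4)] = -2.
Result: (6/5)/(s - 1) + (4/5)/(s + 4) - 2/(s + 1)


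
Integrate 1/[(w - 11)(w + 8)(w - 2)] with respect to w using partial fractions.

Cover-up: P = 1/171, Q = 1/190, R = -1/90. Decomposition: (1/171)/(w - 11) + (1/190)/(w + 8) - (1/90)/(w - 2). Integrate each term: (1/171) ln|(w - 11)| + (1/190) ln|(w + 8)| - (1/90) ln|(w - 2)| + C


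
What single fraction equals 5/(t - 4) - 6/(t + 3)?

Common denominator (t - 4)(t + 3). Numerator: 5(t + 3) - 6(t - 4) = (5t + 15) - (6t - 24) = -t + 39
Result: (-t + 39)/[(t - 4)(t + 3)]


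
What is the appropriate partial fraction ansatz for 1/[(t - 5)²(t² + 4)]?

Repeated linear + quadratic: α/(t - 5) + β/(t - 5)² + (γt + δ)/(t² + 4)


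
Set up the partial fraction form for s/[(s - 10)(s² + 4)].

Linear + irreducible quadratic: A/(s - 10) + (Bs + C)/(s² + 4)


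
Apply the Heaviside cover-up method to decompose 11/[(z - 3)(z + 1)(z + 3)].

Cover (z - 3), z=3: α = 11/[(3 + 1)(3 + 3)] = 11/24. Cover (z + 1), z=-1: β = 11/[(-1 - 3)(-1 + 3)] = -11/8. Cover (z + 3), z=-3: γ = 11/[(-3 - 3)(-3 + 1)] = 11/12.
Result: (11/24)/(z - 3) - (11/8)/(z + 1) + (11/12)/(z + 3)


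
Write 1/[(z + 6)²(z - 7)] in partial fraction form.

Cover-up at z=7: γ = 1/(7 + 6)² = 1/169. Cover-up at z=-6: β = 1/(-6 - 7) = -1/13. Comparing z² coeff: α = -γ = -1/169
Result: (-1/169)/(z + 6) - (1/13)/(z + 6)² + (1/169)/(z - 7)


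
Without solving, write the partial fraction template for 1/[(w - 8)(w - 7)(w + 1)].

Three distinct linear factors: α/(w - 8) + β/(w - 7) + γ/(w + 1)


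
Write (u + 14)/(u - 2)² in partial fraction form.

(u + 14) = P(u - 2) + Q. At u = 2: Q = 1·2 + 14 = 16. Coeff of u: P = 1
Result: 1/(u - 2) + 16/(u - 2)²


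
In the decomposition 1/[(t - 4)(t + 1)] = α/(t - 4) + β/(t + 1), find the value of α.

Cover-up at t = 4: α = 1/(4 + 1) = 1/5


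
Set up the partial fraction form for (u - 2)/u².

Repeated linear factor: α/u + β/u²


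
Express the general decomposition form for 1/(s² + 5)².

Repeated quadratic factor: (As + B)/(s² + 5) + (Cs + D)/(s² + 5)²


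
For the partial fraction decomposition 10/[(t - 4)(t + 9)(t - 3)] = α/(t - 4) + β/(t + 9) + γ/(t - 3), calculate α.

Cover-up at t = 4: α = 10/[(4 + 9)(4 - 3)] = 10/[(13)(1)] = 10/13


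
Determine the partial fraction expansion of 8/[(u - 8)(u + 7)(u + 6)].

Using cover-up method: A = 4/105, B = 8/15, C = -4/7
Result: (4/105)/(u - 8) + (8/15)/(u + 7) - (4/7)/(u + 6)


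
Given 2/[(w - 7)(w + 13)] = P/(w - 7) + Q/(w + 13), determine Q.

Cover-up at w = -13: Q = 2/(-13 - 7) = -2/20 = -1/10


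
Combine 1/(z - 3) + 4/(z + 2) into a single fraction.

Common denominator (z - 3)(z + 2). Numerator: 1(z + 2) + 4(z - 3) = (z + 2) + (4z - 12) = 5z - 10
Result: (5z - 10)/[(z - 3)(z + 2)]


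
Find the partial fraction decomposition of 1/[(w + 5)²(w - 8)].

Cover-up at w=8: C = 1/(8 + 5)² = 1/169. Cover-up at w=-5: B = 1/(-5 - 8) = -1/13. Comparing w² coeff: A = -C = -1/169
Result: (-1/169)/(w + 5) - (1/13)/(w + 5)² + (1/169)/(w - 8)


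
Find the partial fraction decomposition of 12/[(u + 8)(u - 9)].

12/(u + 8)(u - 9) = α/(u + 8) + β/(u - 9). α = 12/(-8 - 9) = -12/17, β = 12/(9 + 8) = 12/17
Result: (-12/17)/(u + 8) + (12/17)/(u - 9)


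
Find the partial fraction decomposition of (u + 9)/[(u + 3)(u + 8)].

At u=-3: A = (1·(-3) + 9)/(-3 + 8) = 6/5. At u=-8: B = (1·(-8) + 9)/(-8 + 3) = -1/5
Result: (6/5)/(u + 3) - (1/5)/(u + 8)


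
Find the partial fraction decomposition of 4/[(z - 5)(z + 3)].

4/(z - 5)(z + 3) = α/(z - 5) + β/(z + 3). α = 4/(5 + 3) = 1/2, β = 4/(-3 - 5) = -1/2
Result: (1/2)/(z - 5) - (1/2)/(z + 3)


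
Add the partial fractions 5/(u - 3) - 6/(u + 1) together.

Common denominator (u - 3)(u + 1). Numerator: 5(u + 1) - 6(u - 3) = (5u + 5) - (6u - 18) = -u + 23
Result: (-u + 23)/[(u - 3)(u + 1)]


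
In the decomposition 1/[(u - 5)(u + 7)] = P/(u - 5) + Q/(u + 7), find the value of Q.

Cover-up at u = -7: Q = 1/(-7 - 5) = -1/12


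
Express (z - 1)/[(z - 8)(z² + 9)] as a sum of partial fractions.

At z=8: α = (1·8 - 1)/(8² + 9) = 7/73. β = -α = -7/73, γ = 1 - 8·α = 17/73
Result: (7/73)/(z - 8) - ((7/73)z - 17/73)/(z² + 9)


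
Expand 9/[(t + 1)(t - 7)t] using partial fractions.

Using cover-up method: P = 9/8, Q = 9/56, R = -9/7
Result: (9/8)/(t + 1) + (9/56)/(t - 7) - (9/7)/t


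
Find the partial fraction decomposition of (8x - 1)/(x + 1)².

(8x - 1) = A(x + 1) + B. At x = -1: B = 8·(-1) - 1 = -9. Coeff of x: A = 8
Result: 8/(x + 1) - 9/(x + 1)²


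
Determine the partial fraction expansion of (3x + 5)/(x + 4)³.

(3x + 5) = P(x + 4)² + Q(x + 4) + R. At x = -4: R = 3·(-4) + 5 = -7. Coefficients: P = 0, Q = 3
Result: 3/(x + 4)² - 7/(x + 4)³


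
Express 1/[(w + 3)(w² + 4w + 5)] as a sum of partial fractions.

Cover-up at w = -3: α = 1/((-3)² + 4·(-3) + 5) = 1/2. Then β = -α = -1/2, γ = -α·(4 - 3) = -1/2
Result: (1/2)/(w + 3) - ((1/2)w + 1/2)/(w² + 4w + 5)


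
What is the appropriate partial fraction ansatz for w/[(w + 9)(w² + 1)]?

Linear + irreducible quadratic: A/(w + 9) + (Bw + C)/(w² + 1)


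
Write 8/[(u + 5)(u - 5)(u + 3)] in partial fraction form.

Using cover-up method: α = 2/5, β = 1/10, γ = -1/2
Result: (2/5)/(u + 5) + (1/10)/(u - 5) - (1/2)/(u + 3)


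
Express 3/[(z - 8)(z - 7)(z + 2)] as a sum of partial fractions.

Using cover-up method: A = 3/10, B = -1/3, C = 1/30
Result: (3/10)/(z - 8) - (1/3)/(z - 7) + (1/30)/(z + 2)


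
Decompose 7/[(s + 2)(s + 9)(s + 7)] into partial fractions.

Using cover-up method: A = 1/5, B = 1/2, C = -7/10
Result: (1/5)/(s + 2) + (1/2)/(s + 9) - (7/10)/(s + 7)


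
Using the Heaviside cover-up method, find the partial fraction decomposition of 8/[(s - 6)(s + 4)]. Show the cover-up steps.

Cover (s - 6): set s=6, get A = 8/(6 + 4) = 4/5. Cover (s + 4): set s=-4, get B = 8/(-4 - 6) = -4/5.
Result: (4/5)/(s - 6) - (4/5)/(s + 4)


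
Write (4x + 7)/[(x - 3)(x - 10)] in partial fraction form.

At x=3: A = (4·3 + 7)/(3 - 10) = -19/7. At x=10: B = (4·10 + 7)/(10 - 3) = 47/7
Result: (-19/7)/(x - 3) + (47/7)/(x - 10)


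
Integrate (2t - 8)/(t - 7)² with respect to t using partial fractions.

Decompose: P = 2, Q = 2·7 - 8 = 6, so (2t - 8)/(t - 7)² = 2/(t - 7) + 6/(t - 7)². Integrate: ∫ P/(t - 7) dt = 2 ln|(t - 7)|; ∫ Q/(t - 7)² dt = -6/(t - 7). Sum: 2 ln|(t - 7)| - 6/(t - 7) + C


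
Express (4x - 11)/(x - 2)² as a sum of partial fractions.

(4x - 11) = α(x - 2) + β. At x = 2: β = 4·2 - 11 = -3. Coeff of x: α = 4
Result: 4/(x - 2) - 3/(x - 2)²


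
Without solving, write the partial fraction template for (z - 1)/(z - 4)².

Repeated linear factor: A/(z - 4) + B/(z - 4)²


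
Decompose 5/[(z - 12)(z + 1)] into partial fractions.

5/(z - 12)(z + 1) = α/(z - 12) + β/(z + 1). α = 5/(12 + 1) = 5/13, β = 5/(-1 - 12) = -5/13
Result: (5/13)/(z - 12) - (5/13)/(z + 1)


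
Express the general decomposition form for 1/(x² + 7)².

Repeated quadratic factor: (Ax + B)/(x² + 7) + (Cx + D)/(x² + 7)²


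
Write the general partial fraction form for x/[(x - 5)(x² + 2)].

Linear + irreducible quadratic: P/(x - 5) + (Qx + R)/(x² + 2)


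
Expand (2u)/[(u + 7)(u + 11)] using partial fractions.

At u=-7: A = (2·(-7) + 0)/(-7 + 11) = -7/2. At u=-11: B = (2·(-11) + 0)/(-11 + 7) = 11/2
Result: (-7/2)/(u + 7) + (11/2)/(u + 11)


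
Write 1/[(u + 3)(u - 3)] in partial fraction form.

1/(u + 3)(u - 3) = P/(u + 3) + Q/(u - 3). P = 1/(-3 - 3) = -1/6, Q = 1/(3 + 3) = 1/6
Result: (-1/6)/(u + 3) + (1/6)/(u - 3)


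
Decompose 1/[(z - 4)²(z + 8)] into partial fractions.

Cover-up at z=-8: γ = 1/(-8 - 4)² = 1/144. Cover-up at z=4: β = 1/(4 + 8) = 1/12. Comparing z² coeff: α = -γ = -1/144
Result: (-1/144)/(z - 4) + (1/12)/(z - 4)² + (1/144)/(z + 8)


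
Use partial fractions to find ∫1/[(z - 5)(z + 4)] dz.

Decompose: 1/[(z - 5)(z + 4)] = (1/9)/(z - 5) - (1/9)/(z + 4). Integrate each term: (1/9) ln|(z - 5)| - (1/9) ln|(z + 4)| + C


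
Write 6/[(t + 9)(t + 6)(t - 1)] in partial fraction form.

Using cover-up method: P = 1/5, Q = -2/7, R = 3/35
Result: (1/5)/(t + 9) - (2/7)/(t + 6) + (3/35)/(t - 1)


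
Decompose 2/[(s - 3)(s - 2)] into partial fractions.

2/(s - 3)(s - 2) = A/(s - 3) + B/(s - 2). A = 2/(3 - 2) = 2, B = 2/(2 - 3) = -2
Result: 2/(s - 3) - 2/(s - 2)


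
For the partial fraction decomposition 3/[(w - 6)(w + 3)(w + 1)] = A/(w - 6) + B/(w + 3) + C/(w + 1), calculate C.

Cover-up at w = -1: C = 3/[(-1 - 6)(-1 + 3)] = 3/[(-7)(2)] = -3/14


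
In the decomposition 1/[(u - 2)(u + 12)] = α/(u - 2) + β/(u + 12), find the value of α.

Cover-up at u = 2: α = 1/(2 + 12) = 1/14


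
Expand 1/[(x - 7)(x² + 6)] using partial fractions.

Cover-up at x = 7: α = 1/(7² + 6) = 1/55. Then β = -α = -1/55, γ = -α·(0 + 7) = -7/55
Result: (1/55)/(x - 7) - ((1/55)x + 7/55)/(x² + 6)


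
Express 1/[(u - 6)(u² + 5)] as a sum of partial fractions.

Cover-up at u = 6: α = 1/(6² + 5) = 1/41. Then β = -α = -1/41, γ = -α·(0 + 6) = -6/41
Result: (1/41)/(u - 6) - ((1/41)u + 6/41)/(u² + 5)


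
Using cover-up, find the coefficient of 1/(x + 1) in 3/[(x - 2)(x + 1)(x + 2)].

Cover (x + 1), set x=-1: 3/[(-1 - 2)(-1 + 2)] = -1


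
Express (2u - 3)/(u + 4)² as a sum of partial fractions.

(2u - 3) = α(u + 4) + β. At u = -4: β = 2·(-4) - 3 = -11. Coeff of u: α = 2
Result: 2/(u + 4) - 11/(u + 4)²


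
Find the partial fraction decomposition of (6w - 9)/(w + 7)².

(6w - 9) = P(w + 7) + Q. At w = -7: Q = 6·(-7) - 9 = -51. Coeff of w: P = 6
Result: 6/(w + 7) - 51/(w + 7)²


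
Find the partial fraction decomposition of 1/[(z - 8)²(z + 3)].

Cover-up at z=-3: C = 1/(-3 - 8)² = 1/121. Cover-up at z=8: B = 1/(8 + 3) = 1/11. Comparing z² coeff: A = -C = -1/121
Result: (-1/121)/(z - 8) + (1/11)/(z - 8)² + (1/121)/(z + 3)


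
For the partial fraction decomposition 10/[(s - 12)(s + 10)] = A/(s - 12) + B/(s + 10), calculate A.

Cover-up at s = 12: A = 10/(12 + 10) = 10/22 = 5/11


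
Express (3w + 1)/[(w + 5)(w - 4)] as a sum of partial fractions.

At w=-5: A = (3·(-5) + 1)/(-5 - 4) = 14/9. At w=4: B = (3·4 + 1)/(4 + 5) = 13/9
Result: (14/9)/(w + 5) + (13/9)/(w - 4)


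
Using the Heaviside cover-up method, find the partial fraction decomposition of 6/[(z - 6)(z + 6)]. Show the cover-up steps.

Cover (z - 6): set z=6, get α = 6/(6 + 6) = 1/2. Cover (z + 6): set z=-6, get β = 6/(-6 - 6) = -1/2.
Result: (1/2)/(z - 6) - (1/2)/(z + 6)


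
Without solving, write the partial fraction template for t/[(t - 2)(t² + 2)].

Linear + irreducible quadratic: α/(t - 2) + (βt + γ)/(t² + 2)


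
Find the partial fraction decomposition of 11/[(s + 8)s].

11/(s + 8)s = α/(s + 8) + β/s. α = 11/(-8 - 0) = -11/8, β = 11/(0 + 8) = 11/8
Result: (-11/8)/(s + 8) + (11/8)/s


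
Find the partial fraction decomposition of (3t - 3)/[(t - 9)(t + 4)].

At t=9: P = (3·9 - 3)/(9 + 4) = 24/13. At t=-4: Q = (3·(-4) - 3)/(-4 - 9) = 15/13
Result: (24/13)/(t - 9) + (15/13)/(t + 4)


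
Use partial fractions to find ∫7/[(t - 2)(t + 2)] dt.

Decompose: 7/[(t - 2)(t + 2)] = (7/4)/(t - 2) - (7/4)/(t + 2). Integrate each term: (7/4) ln|(t - 2)| - (7/4) ln|(t + 2)| + C


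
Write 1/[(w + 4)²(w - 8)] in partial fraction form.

Cover-up at w=8: γ = 1/(8 + 4)² = 1/144. Cover-up at w=-4: β = 1/(-4 - 8) = -1/12. Comparing w² coeff: α = -γ = -1/144
Result: (-1/144)/(w + 4) - (1/12)/(w + 4)² + (1/144)/(w - 8)


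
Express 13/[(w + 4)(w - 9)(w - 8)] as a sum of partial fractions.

Using cover-up method: A = 1/12, B = 1, C = -13/12
Result: (1/12)/(w + 4) + 1/(w - 9) - (13/12)/(w - 8)


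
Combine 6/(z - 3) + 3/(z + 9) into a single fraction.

Common denominator (z - 3)(z + 9). Numerator: 6(z + 9) + 3(z - 3) = (6z + 54) + (3z - 9) = 9z + 45
Result: (9z + 45)/[(z - 3)(z + 9)]


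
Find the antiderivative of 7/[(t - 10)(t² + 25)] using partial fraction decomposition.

Cover-up at t=10: α = 7/(10²+25) = 7/125. Coeff matching: β = -7/125, γ = -14/25. Decomposition: (7/125)/(t - 10) - ((7/125)t + 14/25)/(t² + 25). Integrate: linear → ln, quadratic → (1/2)ln + arctan: (7/125) ln|(t - 10)| - (7/250) ln(t² + 25) - (14/125) arctan(t/5) + C


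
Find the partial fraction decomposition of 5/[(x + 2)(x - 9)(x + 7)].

Using cover-up method: A = -1/11, B = 5/176, C = 1/16
Result: (-1/11)/(x + 2) + (5/176)/(x - 9) + (1/16)/(x + 7)


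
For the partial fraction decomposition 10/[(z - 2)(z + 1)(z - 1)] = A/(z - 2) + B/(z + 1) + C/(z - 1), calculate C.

Cover-up at z = 1: C = 10/[(1 - 2)(1 + 1)] = 10/[(-1)(2)] = -10/2 = -5


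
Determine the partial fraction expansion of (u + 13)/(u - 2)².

(u + 13) = α(u - 2) + β. At u = 2: β = 1·2 + 13 = 15. Coeff of u: α = 1
Result: 1/(u - 2) + 15/(u - 2)²


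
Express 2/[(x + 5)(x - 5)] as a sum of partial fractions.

2/(x + 5)(x - 5) = P/(x + 5) + Q/(x - 5). P = 2/(-5 - 5) = -1/5, Q = 2/(5 + 5) = 1/5
Result: (-1/5)/(x + 5) + (1/5)/(x - 5)


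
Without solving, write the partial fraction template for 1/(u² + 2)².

Repeated quadratic factor: (Au + B)/(u² + 2) + (Cu + D)/(u² + 2)²


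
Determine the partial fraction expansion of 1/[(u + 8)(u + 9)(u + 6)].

Using cover-up method: P = -1/2, Q = 1/3, R = 1/6
Result: (-1/2)/(u + 8) + (1/3)/(u + 9) + (1/6)/(u + 6)


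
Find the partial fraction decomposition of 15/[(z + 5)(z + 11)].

15/(z + 5)(z + 11) = α/(z + 5) + β/(z + 11). α = 15/(-5 + 11) = 5/2, β = 15/(-11 + 5) = -5/2
Result: (5/2)/(z + 5) - (5/2)/(z + 11)


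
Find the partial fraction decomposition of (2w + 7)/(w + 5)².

(2w + 7) = A(w + 5) + B. At w = -5: B = 2·(-5) + 7 = -3. Coeff of w: A = 2
Result: 2/(w + 5) - 3/(w + 5)²


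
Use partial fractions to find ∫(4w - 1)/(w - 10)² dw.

Decompose: P = 4, Q = 4·10 - 1 = 39, so (4w - 1)/(w - 10)² = 4/(w - 10) + 39/(w - 10)². Integrate: ∫ P/(w - 10) dw = 4 ln|(w - 10)|; ∫ Q/(w - 10)² dw = -39/(w - 10). Sum: 4 ln|(w - 10)| - 39/(w - 10) + C


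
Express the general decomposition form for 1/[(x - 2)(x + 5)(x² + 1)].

Two linear + quadratic: P/(x - 2) + Q/(x + 5) + (Rx + S)/(x² + 1)


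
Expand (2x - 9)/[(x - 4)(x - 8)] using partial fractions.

At x=4: P = (2·4 - 9)/(4 - 8) = 1/4. At x=8: Q = (2·8 - 9)/(8 - 4) = 7/4
Result: (1/4)/(x - 4) + (7/4)/(x - 8)


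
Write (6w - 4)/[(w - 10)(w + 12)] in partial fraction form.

At w=10: A = (6·10 - 4)/(10 + 12) = 28/11. At w=-12: B = (6·(-12) - 4)/(-12 - 10) = 38/11
Result: (28/11)/(w - 10) + (38/11)/(w + 12)
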